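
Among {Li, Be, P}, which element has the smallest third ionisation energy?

The third ionization energy removes an electron from the +2 ion. For each element: Li²⁺ is already 1 electron into the core; Be²⁺ is the bare [He] core; P²⁺ still has 3 valence electrons.
Core electrons are held far more tightly than valence electrons, so Li and Be top the IE_3 order.
Approximate IE_3 values (kJ/mol): Li 11815, Be 14849, P 2914.
Hence IE_3: P < Li < Be.

P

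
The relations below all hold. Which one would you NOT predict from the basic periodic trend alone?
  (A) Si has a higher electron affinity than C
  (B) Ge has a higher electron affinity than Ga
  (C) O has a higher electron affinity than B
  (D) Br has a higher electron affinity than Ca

(A)

The general trend: electron affinity increases across a period and decreases down a group.
(A) Si (period 3, group 14) vs C (period 2, group 14): the stated order contradicts the simple trend.
(B) Ge (period 4, group 14) vs Ga (period 4, group 13): the stated order agrees with the simple trend.
(C) O (period 2, group 16) vs B (period 2, group 13): the stated order agrees with the simple trend.
(D) Br (period 4, group 17) vs Ca (period 4, group 2): the stated order agrees with the simple trend.
The exception is (A): Si's larger, more diffuse 3p orbitals accept an added electron slightly more readily than C's compact 2p.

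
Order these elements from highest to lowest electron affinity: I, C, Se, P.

Atoms with high Z_eff and room in the valence shell (especially the halogens) have the most exothermic electron affinities.
A diagonal step moves right (one effect) and down (the opposite effect) at once.
C > P: period and group pull opposite ways; the down-group shift dominates (122 vs 72 kJ/mol).
Se > C: the two effects oppose for this pair; the across-period effect wins (195 vs 122 kJ/mol).
I > Se: the two effects oppose for this pair; the across-period effect wins (295 vs 195 kJ/mol).
For reference (kJ/mol): C 122, P 72, Se 195, I 295.
So from highest to lowest: I > Se > C > P.

I, Se, C, P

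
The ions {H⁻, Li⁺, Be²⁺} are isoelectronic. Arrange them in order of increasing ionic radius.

Be²⁺ < Li⁺ < H⁻

All of these have 2 electrons, so size is governed by nuclear charge alone: the more protons, the stronger the pull on the same electron cloud, and the smaller the ion.
Nuclear charges: Be²⁺ (Z=4), Li⁺ (Z=3), H⁻ (Z=1).
Smallest to largest: Be²⁺ < Li⁺ < H⁻.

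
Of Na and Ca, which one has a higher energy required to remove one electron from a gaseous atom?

Ca

Na is in period 3, group 1; Ca is in period 4, group 2.
First ionization energy rises across a period (greater Z_eff holds electrons more tightly) and falls down a group (valence electrons are farther from the nucleus).
A diagonal step moves right (one effect) and down (the opposite effect) at once.
Ca > Na: the two effects oppose for this pair; the across-period effect wins (590 vs 496 kJ/mol).
For reference (kJ/mol): Na 496, Ca 590.
So Ca has the higher energy required to remove one electron from a gaseous atom (Ca > Na).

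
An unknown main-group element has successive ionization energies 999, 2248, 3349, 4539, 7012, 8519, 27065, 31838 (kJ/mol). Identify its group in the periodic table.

Group 16

Look for the largest jump between consecutive ionization energies: IE7/IE6 ≈ 3.2, far larger than any earlier ratio.
That jump marks the point where a core electron is being removed. So the atom has 6 valence electrons.
A main-group element with 6 valence electrons is in group 16.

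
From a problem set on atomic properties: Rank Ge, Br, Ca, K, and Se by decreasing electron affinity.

Br > Se > Ge > K > Ca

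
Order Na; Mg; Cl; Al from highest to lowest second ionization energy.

After 1 electron has been removed, what remains? Na⁺ is the bare [Ne] core; Mg⁺ still has 1 valence electron; Cl⁺ still has 6 valence electrons; Al⁺ still has 2 valence electrons.
Breaking into a closed-shell core is much more expensive than removing a leftover valence electron — Na has the largest IE_2 here.
Valence configurations: Mg⁺ [Ne]3s¹, Cl⁺ [Ne]3s²3p⁴, Al⁺ [Ne]3s².
The numbers (kJ/mol): Na 4562, Mg 1451, Cl 2298, Al 1817.
Overall IE_2 order: Mg < Al < Cl < Na.

Na > Cl > Al > Mg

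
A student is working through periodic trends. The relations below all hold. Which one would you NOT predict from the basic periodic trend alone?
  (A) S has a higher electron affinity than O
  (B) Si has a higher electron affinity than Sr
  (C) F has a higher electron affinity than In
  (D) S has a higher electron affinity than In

(A)

The general trend: electron affinity increases across a period and decreases down a group.
(A) S (period 3, group 16) vs O (period 2, group 16): the stated order contradicts the simple trend.
(B) Si (period 3, group 14) vs Sr (period 5, group 2): the stated order agrees with the simple trend.
(C) F (period 2, group 17) vs In (period 5, group 13): the stated order agrees with the simple trend.
(D) S (period 3, group 16) vs In (period 5, group 13): the stated order agrees with the simple trend.
The exception is (A): the compact 2p subshell of O repels the added electron more than S's larger 3p does.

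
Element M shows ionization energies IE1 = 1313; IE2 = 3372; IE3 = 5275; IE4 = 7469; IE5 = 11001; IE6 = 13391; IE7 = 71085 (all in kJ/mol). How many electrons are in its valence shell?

Look for the largest jump between consecutive ionization energies: IE7/IE6 ≈ 5.3, far larger than any earlier ratio.
That jump marks the point where a core electron is being removed. So the atom has 6 valence electrons.

6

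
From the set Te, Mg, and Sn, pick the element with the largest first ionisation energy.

Te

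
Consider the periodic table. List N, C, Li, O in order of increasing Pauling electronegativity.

Li is in period 2, group 1; C is in period 2, group 14; N is in period 2, group 15; O is in period 2, group 16.
Electronegativity increases across a period and decreases down a group, tracking effective nuclear charge and atomic size.
All lie in period 2, so electronegativity increases left to right.
So from lowest to highest: Li < C < N < O.

Li < C < N < O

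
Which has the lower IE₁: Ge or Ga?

Ga

Across a period the outer electron is held more tightly (higher IE₁); down a group it sits in a higher shell, more shielded, and comes off more easily.
All lie in period 4, so first ionization energy increases left to right.
So Ga has the lower IE₁ (Ga < Ge).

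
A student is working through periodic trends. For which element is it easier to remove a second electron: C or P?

P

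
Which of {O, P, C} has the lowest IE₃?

Consider each +2 ion: O²⁺ still has 4 valence electrons; P²⁺ still has 3 valence electrons; C²⁺ still has 2 valence electrons.
All are still removing valence electrons, so compare the +2 ions as you would atoms: IE_3 generally rises across a period (higher Z_eff) and falls down a group (larger shell), subject to the usual subshell exceptions.
Valence configurations: O²⁺ [He]2s²2p², P²⁺ [Ne]3s²3p¹, C²⁺ [He]2s².
Approximate IE_3 values (kJ/mol): O 5300, P 2914, C 4620.
So the third ionization energies run P < C < O.

P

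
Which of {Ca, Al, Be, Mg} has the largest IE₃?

Be

The third ionization energy removes an electron from the +2 ion. For each element: Ca²⁺ is the bare [Ar] core; Al²⁺ still has 1 valence electron; Be²⁺ is the bare [He] core; Mg²⁺ is the bare [Ne] core.
Core electrons are held far more tightly than valence electrons, so Ca, Mg and Be top the IE_3 order.
Approximate IE_3 values (kJ/mol): Ca 4912, Al 2745, Be 14849, Mg 7733.
Hence IE_3: Al < Ca < Mg < Be.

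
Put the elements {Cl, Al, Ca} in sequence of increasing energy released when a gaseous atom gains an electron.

Al is in period 3, group 13; Cl is in period 3, group 17; Ca is in period 4, group 2.
Electron affinity generally becomes more exothermic across a period toward the halogens and less exothermic down a group.
Here both period and group differ, so the two effects have to be weighed against each other.
Al > Ca: both effects reinforce here, so Al is clearly the higher of the two.
Cl > Al: both are in period 3; the period trend gives Cl the larger value.
Tabulated electron affinity (kJ/mol): Al 42, Cl 349, Ca 2.
So from lowest to highest: Ca < Al < Cl.

Ca < Al < Cl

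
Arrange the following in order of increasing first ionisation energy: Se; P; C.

C is in period 2, group 14; P is in period 3, group 15; Se is in period 4, group 16.
Removing the outermost electron gets harder across a period and easier down a group.
These sit on a diagonal, where the across-period and down-group effects partly cancel.
P > Se: period and group pull opposite ways; the down-group shift dominates (1012 vs 941 kJ/mol).
C > P: period and group pull opposite ways; the down-group shift dominates (1086 vs 1012 kJ/mol).
Tabulated first ionization energy (kJ/mol): C 1086, P 1012, Se 941.
So from lowest to highest: Se < P < C.

Se < P < C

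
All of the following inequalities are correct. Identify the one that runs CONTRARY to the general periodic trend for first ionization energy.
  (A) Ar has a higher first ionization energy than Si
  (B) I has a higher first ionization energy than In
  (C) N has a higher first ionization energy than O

(C)

The general trend: first ionization energy increases across a period and decreases down a group.
(A) Ar (period 3, group 18) vs Si (period 3, group 14): the stated order agrees with the simple trend.
(B) I (period 5, group 17) vs In (period 5, group 13): the stated order agrees with the simple trend.
(C) N (period 2, group 15) vs O (period 2, group 16): the stated order contradicts the simple trend.
The exception is (C): pairing an electron in O's 2p⁴ costs repulsion energy, so O ionizes more easily than half-filled N (2p³).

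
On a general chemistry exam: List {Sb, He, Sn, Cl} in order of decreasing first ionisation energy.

He > Cl > Sb > Sn

He is in period 1, group 18; Cl is in period 3, group 17; Sn is in period 5, group 14; Sb is in period 5, group 15.
Across a period the outer electron is held more tightly (higher IE₁); down a group it sits in a higher shell, more shielded, and comes off more easily.
These span different periods and groups, so the two trends combine.
Sb > Sn: Sb lies to the right of Sn in period 5, so the across-period effect alone puts Sb higher.
Cl > Sb: both effects reinforce here, so Cl is clearly the higher of the two.
He > Cl: both effects reinforce here, so He is clearly the higher of the two.
For reference (kJ/mol): He 2372, Cl 1251, Sn 709, Sb 831.
So from highest to lowest: He > Cl > Sb > Sn.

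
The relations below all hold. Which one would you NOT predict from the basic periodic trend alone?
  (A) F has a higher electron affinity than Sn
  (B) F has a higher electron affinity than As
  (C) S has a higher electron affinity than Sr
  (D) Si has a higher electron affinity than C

(D)

The general trend: electron affinity increases across a period and decreases down a group.
(A) F (period 2, group 17) vs Sn (period 5, group 14): the stated order agrees with the simple trend.
(B) F (period 2, group 17) vs As (period 4, group 15): the stated order agrees with the simple trend.
(C) S (period 3, group 16) vs Sr (period 5, group 2): the stated order agrees with the simple trend.
(D) Si (period 3, group 14) vs C (period 2, group 14): the stated order contradicts the simple trend.
The exception is (D): Si's larger, more diffuse 3p orbitals accept an added electron slightly more readily than C's compact 2p.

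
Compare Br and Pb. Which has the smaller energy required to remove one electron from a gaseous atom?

Pb

First ionization energy rises across a period (greater Z_eff holds electrons more tightly) and falls down a group (valence electrons are farther from the nucleus).
Neither a single period nor a single group — weigh both effects.
Br > Pb: both effects reinforce here, so Br is clearly the higher of the two.
Tabulated first ionization energy (kJ/mol): Br 1140, Pb 716.
So Pb has the smaller energy required to remove one electron from a gaseous atom (Pb < Br).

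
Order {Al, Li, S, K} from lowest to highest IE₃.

Consider each +2 ion: Al²⁺ still has 1 valence electron; Li²⁺ is already 1 electron into the core; S²⁺ still has 4 valence electrons; K²⁺ is already 1 electron into the core.
Pulling an electron out of a noble-gas core costs far more than removing a remaining valence electron, so K and Li sit at the high end of IE_3.
Valence configurations: Al²⁺ [Ne]3s¹, S²⁺ [Ne]3s²3p².
The numbers (kJ/mol): Al 2745, Li 11815, S 3357, K 4420.
So the third ionization energies run Al < S < K < Li.

Al, S, K, Li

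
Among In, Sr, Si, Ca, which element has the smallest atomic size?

Across a period the added protons contract the valence shell; down a group each new principal shell makes the atom larger.
Here both period and group differ, so the two effects have to be weighed against each other.
In > Si: both effects reinforce here, so In is clearly the larger of the two.
Ca > In: period and group pull opposite ways; the across-period shift dominates (171 vs 142 pm).
Sr > Ca: they share group 2; the group trend gives Sr the larger value.
Tabulated atomic radius (pm): Si 116, Ca 171, Sr 185, In 142.
The smallest atomic size among these belongs to Si.

Si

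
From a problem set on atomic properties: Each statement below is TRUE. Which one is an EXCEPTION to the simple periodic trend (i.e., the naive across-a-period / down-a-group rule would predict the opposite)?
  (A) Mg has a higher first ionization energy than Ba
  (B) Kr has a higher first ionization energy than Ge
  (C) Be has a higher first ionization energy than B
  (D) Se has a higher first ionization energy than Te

The general trend: first ionization energy increases across a period and decreases down a group.
(A) Mg (period 3, group 2) vs Ba (period 6, group 2): the stated order agrees with the simple trend.
(B) Kr (period 4, group 18) vs Ge (period 4, group 14): the stated order agrees with the simple trend.
(C) Be (period 2, group 2) vs B (period 2, group 13): the stated order contradicts the simple trend.
(D) Se (period 4, group 16) vs Te (period 5, group 16): the stated order agrees with the simple trend.
The exception is (C): removing B's lone 2p electron is easier than breaking Be's filled 2s².

(C)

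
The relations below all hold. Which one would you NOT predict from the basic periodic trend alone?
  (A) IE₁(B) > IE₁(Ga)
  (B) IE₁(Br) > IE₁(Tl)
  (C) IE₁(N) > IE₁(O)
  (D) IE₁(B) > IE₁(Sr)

The general trend: IE₁ increases across a period and decreases down a group.
(A) B (period 2, group 13) vs Ga (period 4, group 13): the stated order agrees with the simple trend.
(B) Br (period 4, group 17) vs Tl (period 6, group 13): the stated order agrees with the simple trend.
(C) N (period 2, group 15) vs O (period 2, group 16): the stated order contradicts the simple trend.
(D) B (period 2, group 13) vs Sr (period 5, group 2): the stated order agrees with the simple trend.
The exception is (C): pairing an electron in O's 2p⁴ costs repulsion energy, so O ionizes more easily than half-filled N (2p³).

(C)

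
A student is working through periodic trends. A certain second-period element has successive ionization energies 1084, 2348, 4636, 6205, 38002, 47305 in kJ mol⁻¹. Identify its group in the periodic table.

Look for the largest jump between consecutive ionization energies: IE5/IE4 ≈ 6.1, far larger than any earlier ratio.
That jump marks the point where a core electron is being removed. So the atom has 4 valence electrons.
A main-group element with 4 valence electrons is in group 14.

Group 14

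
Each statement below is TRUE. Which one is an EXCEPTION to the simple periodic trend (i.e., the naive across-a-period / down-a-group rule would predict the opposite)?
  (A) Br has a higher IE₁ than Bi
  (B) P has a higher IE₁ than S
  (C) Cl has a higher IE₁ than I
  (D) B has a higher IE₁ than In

(B)

The general trend: IE₁ increases across a period and decreases down a group.
(A) Br (period 4, group 17) vs Bi (period 6, group 15): the stated order agrees with the simple trend.
(B) P (period 3, group 15) vs S (period 3, group 16): the stated order contradicts the simple trend.
(C) Cl (period 3, group 17) vs I (period 5, group 17): the stated order agrees with the simple trend.
(D) B (period 2, group 13) vs In (period 5, group 13): the stated order agrees with the simple trend.
The exception is (B): S (3p⁴) ionizes more easily than half-filled P (3p³) because the paired 3p electron in S is pushed out by e⁻–e⁻ repulsion.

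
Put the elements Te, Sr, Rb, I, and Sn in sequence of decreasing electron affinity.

I > Te > Sn > Rb > Sr

Atoms with high Z_eff and room in the valence shell (especially the halogens) have the most exothermic electron affinities.
All lie in period 5; the across-period trend (electron affinity increases left to right) applies, with the exception below.
Note the exception: Rb has a higher electron affinity than Sr, contrary to the simple trend — adding an electron to Sr (ns²) has to open a new, higher-energy np subshell, which is unfavourable.
Tabulated electron affinity (kJ/mol): Rb 47, Sr 5, Sn 107, Te 190, I 295.
So from highest to lowest: I > Te > Sn > Rb > Sr.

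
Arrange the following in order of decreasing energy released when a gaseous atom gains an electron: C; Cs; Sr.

C > Cs > Sr

C is in period 2, group 14; Sr is in period 5, group 2; Cs is in period 6, group 1.
Adding an electron releases more energy for atoms nearer the top right (short of the noble gases).
These span different periods and groups, so the two trends combine.
Cs > Sr: this pair runs against the simple trend — see the exception note.
C > Cs: both effects reinforce here, so C is clearly the higher of the two.
Note the exception: Cs has a higher electron affinity than Sr, contrary to the simple trend — adding an electron to Sr (ns²) has to open a new, higher-energy np subshell, which is unfavourable.
For reference (kJ/mol): C 122, Sr 5, Cs 46.
So from highest to lowest: C > Cs > Sr.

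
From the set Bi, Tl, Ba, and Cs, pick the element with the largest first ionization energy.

Bi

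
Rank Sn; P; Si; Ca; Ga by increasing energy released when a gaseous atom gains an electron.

Ca, Ga, P, Sn, Si

Atoms with high Z_eff and room in the valence shell (especially the halogens) have the most exothermic electron affinities.
These span different periods and groups, so the two trends combine.
Ga > Ca: both are in period 4; the period trend gives Ga the larger value.
P > Ga: relative to Ga, both the across-period and down-group shifts push P's electron affinity up.
Sn > P: this pair runs against the simple trend — see the exception note.
Si > Sn: Si sits above Sn in group 14, so the down-group effect alone puts Si higher.
Note the exception: Sn has a higher electron affinity than P, contrary to the simple trend — adding an electron to P's half-filled np³ subshell costs electron-pairing energy.
Note the exception: Si has a higher electron affinity than P, contrary to the simple trend — adding an electron to P's half-filled 3p³ is unfavourable, so Si (3p²) has the more exothermic EA.
Tabulated electron affinity (kJ/mol): Si 134, P 72, Ca 2, Ga 29, Sn 107.
So from lowest to highest: Ca < Ga < P < Sn < Si.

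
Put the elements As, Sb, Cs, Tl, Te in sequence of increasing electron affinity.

Tl < Cs < As < Sb < Te

As is in period 4, group 15; Sb is in period 5, group 15; Te is in period 5, group 16; Cs is in period 6, group 1; Tl is in period 6, group 13.
Adding an electron releases more energy for atoms nearer the top right (short of the noble gases).
Here both period and group differ, so the two effects have to be weighed against each other.
Cs > Tl: this pair runs against the simple trend — see the exception note.
As > Cs: relative to Cs, both the across-period and down-group shifts push As's electron affinity up.
Sb > As: this pair runs against the simple trend — see the exception note.
Te > Sb: Te lies to the right of Sb in period 5, so the across-period effect alone puts Te higher.
Note the exception: Cs has a higher electron affinity than Tl, contrary to the simple trend — Tl's ns²np¹ configuration gives only a small electron affinity — the sparsely filled np subshell binds an added electron weakly.
Note the exception: Sb has a higher electron affinity than As, contrary to the simple trend — both are half-filled np³, but the pairing/repulsion penalty for the added electron shrinks as the p orbitals become larger and more diffuse down the group, and for Sb that outweighs the weaker nuclear attraction.
Approximate values (kJ/mol): As 78, Sb 103, Te 190, Cs 46, Tl 19.
So from lowest to highest: Tl < Cs < As < Sb < Te.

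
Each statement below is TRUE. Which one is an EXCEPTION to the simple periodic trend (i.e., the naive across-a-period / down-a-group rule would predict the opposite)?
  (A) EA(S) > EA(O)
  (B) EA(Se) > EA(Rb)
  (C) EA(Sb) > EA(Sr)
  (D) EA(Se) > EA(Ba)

(A)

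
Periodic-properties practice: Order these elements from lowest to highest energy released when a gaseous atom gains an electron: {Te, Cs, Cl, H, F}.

EA tends to increase across a period and decrease down a group, though the pattern is less regular than for IE or radius.
Here both period and group differ, so the two effects have to be weighed against each other.
H > Cs: they share group 1; the group trend gives H the larger value.
Te > H: period and group pull opposite ways; the across-period shift dominates (190 vs 73 kJ/mol).
F > Te: both effects reinforce here, so F is clearly the higher of the two.
Cl > F: this pair runs against the simple trend — see the exception note.
Note the exception: Cl has a higher electron affinity than F, contrary to the simple trend — F's small 2p subshell makes the incoming electron feel strong e⁻–e⁻ repulsion, so Cl actually releases more energy on gaining an electron.
Approximate values (kJ/mol): H 73, F 328, Cl 349, Te 190, Cs 46.
So from lowest to highest: Cs < H < Te < F < Cl.

Cs, H, Te, F, Cl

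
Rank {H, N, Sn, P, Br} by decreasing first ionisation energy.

N > H > Br > P > Sn

IE₁ increases left→right with effective nuclear charge and decreases top→bottom as the valence shell moves farther out.
Here both period and group differ, so the two effects have to be weighed against each other.
P > Sn: relative to Sn, both the across-period and down-group shifts push P's first ionization energy up.
Br > P: the two effects oppose for this pair; the across-period effect wins (1140 vs 1012 kJ/mol).
H > Br: period and group pull opposite ways; the down-group shift dominates (1312 vs 1140 kJ/mol).
N > H: period and group pull opposite ways; the across-period shift dominates (1402 vs 1312 kJ/mol).
Tabulated first ionization energy (kJ/mol): H 1312, N 1402, P 1012, Br 1140, Sn 709.
So from highest to lowest: N > H > Br > P > Sn.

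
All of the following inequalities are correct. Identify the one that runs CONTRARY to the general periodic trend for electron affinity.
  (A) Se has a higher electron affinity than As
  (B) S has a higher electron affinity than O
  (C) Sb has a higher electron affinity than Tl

(B)

The general trend: electron affinity increases across a period and decreases down a group.
(A) Se (period 4, group 16) vs As (period 4, group 15): the stated order agrees with the simple trend.
(B) S (period 3, group 16) vs O (period 2, group 16): the stated order contradicts the simple trend.
(C) Sb (period 5, group 15) vs Tl (period 6, group 13): the stated order agrees with the simple trend.
The exception is (B): the compact 2p subshell of O repels the added electron more than S's larger 3p does.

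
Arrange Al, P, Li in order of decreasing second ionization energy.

Li > P > Al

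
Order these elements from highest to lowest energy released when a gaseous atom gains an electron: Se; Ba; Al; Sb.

Adding an electron releases more energy for atoms nearer the top right (short of the noble gases).
These span different periods and groups, so the two trends combine.
Al > Ba: relative to Ba, both the across-period and down-group shifts push Al's electron affinity up.
Sb > Al: period and group pull opposite ways; the across-period shift dominates (103 vs 42 kJ/mol).
Se > Sb: both effects reinforce here, so Se is clearly the higher of the two.
Tabulated electron affinity (kJ/mol): Al 42, Se 195, Sb 103, Ba 14.
So from highest to lowest: Se > Sb > Al > Ba.

Se > Sb > Al > Ba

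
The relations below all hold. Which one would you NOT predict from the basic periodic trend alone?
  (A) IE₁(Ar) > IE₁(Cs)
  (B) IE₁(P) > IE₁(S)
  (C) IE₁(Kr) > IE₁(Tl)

The general trend: IE₁ increases across a period and decreases down a group.
(A) Ar (period 3, group 18) vs Cs (period 6, group 1): the stated order agrees with the simple trend.
(B) P (period 3, group 15) vs S (period 3, group 16): the stated order contradicts the simple trend.
(C) Kr (period 4, group 18) vs Tl (period 6, group 13): the stated order agrees with the simple trend.
The exception is (B): S (3p⁴) ionizes more easily than half-filled P (3p³) because the paired 3p electron in S is pushed out by e⁻–e⁻ repulsion.

(B)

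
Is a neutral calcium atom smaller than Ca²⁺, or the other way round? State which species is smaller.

Forming Ca²⁺ removes 2 electrons from Ca. Fewer electrons for the same nuclear charge means less shielding and a higher Z_eff on the remaining electrons, and for main-group metals the entire outer shell is lost.
A cation is smaller than its parent atom: Ca²⁺ < Ca.

Ca²⁺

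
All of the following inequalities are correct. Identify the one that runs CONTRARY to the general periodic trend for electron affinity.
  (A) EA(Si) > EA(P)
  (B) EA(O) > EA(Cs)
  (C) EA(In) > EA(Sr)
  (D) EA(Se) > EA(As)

(A)

The general trend: electron affinity increases across a period and decreases down a group.
(A) Si (period 3, group 14) vs P (period 3, group 15): the stated order contradicts the simple trend.
(B) O (period 2, group 16) vs Cs (period 6, group 1): the stated order agrees with the simple trend.
(C) In (period 5, group 13) vs Sr (period 5, group 2): the stated order agrees with the simple trend.
(D) Se (period 4, group 16) vs As (period 4, group 15): the stated order agrees with the simple trend.
The exception is (A): adding an electron to P's half-filled 3p³ is unfavourable, so Si (3p²) has the more exothermic EA.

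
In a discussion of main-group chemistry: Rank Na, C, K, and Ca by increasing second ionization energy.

The second ionization energy removes an electron from the +1 ion. For each element: Na⁺ is the bare [Ne] core; C⁺ still has 3 valence electrons; K⁺ is the bare [Ar] core; Ca⁺ still has 1 valence electron.
Breaking into a closed-shell core is much more expensive than removing a leftover valence electron — K and Na have the largest IE_2 here.
Valence configurations: C⁺ [He]2s²2p¹, Ca⁺ [Ar]4s¹.
The numbers (kJ/mol): Na 4562, C 2353, K 3052, Ca 1145.
So the second ionization energies run Ca < C < K < Na.

Ca < C < K < Na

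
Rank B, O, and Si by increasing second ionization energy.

Si, B, O

The second ionization energy removes an electron from the +1 ion. For each element: B⁺ still has 2 valence electrons; O⁺ still has 5 valence electrons; Si⁺ still has 3 valence electrons.
All are still removing valence electrons, so compare the +1 ions as you would atoms: IE_2 generally rises across a period (higher Z_eff) and falls down a group (larger shell), subject to the usual subshell exceptions.
Valence configurations: B⁺ [He]2s², O⁺ [He]2s²2p³, Si⁺ [Ne]3s²3p¹.
The numbers (kJ/mol): B 2427, O 3388, Si 1577.
Overall IE_2 order: Si < B < O.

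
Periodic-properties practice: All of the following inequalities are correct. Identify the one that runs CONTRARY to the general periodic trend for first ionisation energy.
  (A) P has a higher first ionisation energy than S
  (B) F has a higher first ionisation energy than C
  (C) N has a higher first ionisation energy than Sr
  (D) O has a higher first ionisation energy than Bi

(A)

The general trend: first ionisation energy increases across a period and decreases down a group.
(A) P (period 3, group 15) vs S (period 3, group 16): the stated order contradicts the simple trend.
(B) F (period 2, group 17) vs C (period 2, group 14): the stated order agrees with the simple trend.
(C) N (period 2, group 15) vs Sr (period 5, group 2): the stated order agrees with the simple trend.
(D) O (period 2, group 16) vs Bi (period 6, group 15): the stated order agrees with the simple trend.
The exception is (A): S (3p⁴) ionizes more easily than half-filled P (3p³) because the paired 3p electron in S is pushed out by e⁻–e⁻ repulsion.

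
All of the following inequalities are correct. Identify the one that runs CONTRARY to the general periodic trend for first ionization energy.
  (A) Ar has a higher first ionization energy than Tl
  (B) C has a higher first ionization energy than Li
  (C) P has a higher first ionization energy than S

(C)

The general trend: first ionization energy increases across a period and decreases down a group.
(A) Ar (period 3, group 18) vs Tl (period 6, group 13): the stated order agrees with the simple trend.
(B) C (period 2, group 14) vs Li (period 2, group 1): the stated order agrees with the simple trend.
(C) P (period 3, group 15) vs S (period 3, group 16): the stated order contradicts the simple trend.
The exception is (C): S (3p⁴) ionizes more easily than half-filled P (3p³) because the paired 3p electron in S is pushed out by e⁻–e⁻ repulsion.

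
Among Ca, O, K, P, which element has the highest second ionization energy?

O

IE_2 is the cost of taking one more electron from the +1 cation: Ca⁺ still has 1 valence electron; O⁺ still has 5 valence electrons; K⁺ is the bare [Ar] core; P⁺ still has 4 valence electrons.
Usually core removal costs more than valence removal, but here the competition is close: a tightly held n=2 valence electron can cost more to remove than an n=3 core electron, so the actual values have to decide it.
Valence configurations: Ca⁺ [Ar]4s¹, O⁺ [He]2s²2p³, P⁺ [Ne]3s²3p².
Approximate IE_2 values (kJ/mol): Ca 1145, O 3388, K 3052, P 1907.
Overall IE_2 order: Ca < P < K < O.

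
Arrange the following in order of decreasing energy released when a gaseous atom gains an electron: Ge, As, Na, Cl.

Cl > Ge > As > Na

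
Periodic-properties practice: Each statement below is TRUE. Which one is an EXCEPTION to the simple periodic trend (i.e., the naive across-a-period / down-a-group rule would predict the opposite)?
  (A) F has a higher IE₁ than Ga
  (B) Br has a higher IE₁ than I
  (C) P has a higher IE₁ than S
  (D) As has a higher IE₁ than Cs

The general trend: IE₁ increases across a period and decreases down a group.
(A) F (period 2, group 17) vs Ga (period 4, group 13): the stated order agrees with the simple trend.
(B) Br (period 4, group 17) vs I (period 5, group 17): the stated order agrees with the simple trend.
(C) P (period 3, group 15) vs S (period 3, group 16): the stated order contradicts the simple trend.
(D) As (period 4, group 15) vs Cs (period 6, group 1): the stated order agrees with the simple trend.
The exception is (C): S (3p⁴) ionizes more easily than half-filled P (3p³) because the paired 3p electron in S is pushed out by e⁻–e⁻ repulsion.

(C)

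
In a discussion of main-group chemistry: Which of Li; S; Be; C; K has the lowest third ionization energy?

After 2 electrons have been removed, what remains? Li²⁺ is already 1 electron into the core; S²⁺ still has 4 valence electrons; Be²⁺ is the bare [He] core; C²⁺ still has 2 valence electrons; K²⁺ is already 1 electron into the core.
Usually core removal costs more than valence removal, but here the competition is close: a tightly held n=2 valence electron can cost more to remove than an n=3 core electron, so the actual values have to decide it.
Valence configurations: S²⁺ [Ne]3s²3p², C²⁺ [He]2s².
Tabulated IE_3 (kJ/mol): Li 11815, S 3357, Be 14849, C 4620, K 4420.
Putting it together, IE_3: S < K < C < Li < Be.

S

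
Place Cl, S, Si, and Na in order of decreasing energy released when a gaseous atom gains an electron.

Na is in period 3, group 1; Si is in period 3, group 14; S is in period 3, group 16; Cl is in period 3, group 17.
EA tends to increase across a period and decrease down a group, though the pattern is less regular than for IE or radius.
All lie in period 3, so electron affinity increases left to right.
So from highest to lowest: Cl > S > Si > Na.

Cl, S, Si, Na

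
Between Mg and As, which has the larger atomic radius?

Mg

Mg is in period 3, group 2; As is in period 4, group 15.
Atomic radius shrinks across a period as nuclear charge pulls the same shell inward, and grows down a group as new shells are added.
Here both period and group differ, so the two effects have to be weighed against each other.
Mg > As: period and group pull opposite ways; the across-period shift dominates (139 vs 121 pm).
For reference (pm): Mg 139, As 121.
So Mg has the larger atomic radius (Mg > As).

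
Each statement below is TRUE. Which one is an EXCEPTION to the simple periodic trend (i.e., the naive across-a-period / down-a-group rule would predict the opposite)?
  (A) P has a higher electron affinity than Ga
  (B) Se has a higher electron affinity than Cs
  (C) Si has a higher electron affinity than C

The general trend: electron affinity increases across a period and decreases down a group.
(A) P (period 3, group 15) vs Ga (period 4, group 13): the stated order agrees with the simple trend.
(B) Se (period 4, group 16) vs Cs (period 6, group 1): the stated order agrees with the simple trend.
(C) Si (period 3, group 14) vs C (period 2, group 14): the stated order contradicts the simple trend.
The exception is (C): Si's larger, more diffuse 3p orbitals accept an added electron slightly more readily than C's compact 2p.

(C)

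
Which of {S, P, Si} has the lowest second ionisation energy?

Si

The second ionization energy removes an electron from the +1 ion. For each element: S⁺ still has 5 valence electrons; P⁺ still has 4 valence electrons; Si⁺ still has 3 valence electrons.
All are still removing valence electrons, so compare the +1 ions as you would atoms: IE_2 generally rises across a period (higher Z_eff) and falls down a group (larger shell), subject to the usual subshell exceptions.
Valence configurations: S⁺ [Ne]3s²3p³, P⁺ [Ne]3s²3p², Si⁺ [Ne]3s²3p¹.
Approximate IE_2 values (kJ/mol): S 2252, P 1907, Si 1577.
Overall IE_2 order: Si < P < S.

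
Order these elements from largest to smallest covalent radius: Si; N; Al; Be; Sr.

Be is in period 2, group 2; N is in period 2, group 15; Al is in period 3, group 13; Si is in period 3, group 14; Sr is in period 5, group 2.
Moving right in a period, electrons are added to the same shell under a stronger nuclear pull, so atoms get smaller; moving down, a new shell is opened and atoms get larger.
Neither a single period nor a single group — weigh both effects.
Be > N: Be lies to the left of N in period 2, so the across-period effect alone puts Be larger.
Si > Be: the two effects oppose for this pair; the down-group effect wins (116 vs 102 pm).
Al > Si: Al lies to the left of Si in period 3, so the across-period effect alone puts Al larger.
Sr > Al: both effects reinforce here, so Sr is clearly the larger of the two.
For reference (pm): Be 102, N 71, Al 126, Si 116, Sr 185.
So from largest to smallest: Sr > Al > Si > Be > N.

Sr, Al, Si, Be, N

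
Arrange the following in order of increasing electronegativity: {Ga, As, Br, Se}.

Smaller atoms with higher effective nuclear charge are more electronegative.
All lie in period 4, so electronegativity increases left to right.
So from lowest to highest: Ga < As < Se < Br.

Ga < As < Se < Br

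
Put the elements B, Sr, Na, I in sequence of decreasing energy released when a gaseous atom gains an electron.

I, Na, B, Sr

B is in period 2, group 13; Na is in period 3, group 1; Sr is in period 5, group 2; I is in period 5, group 17.
Adding an electron releases more energy for atoms nearer the top right (short of the noble gases).
Here both period and group differ, so the two effects have to be weighed against each other.
B > Sr: relative to Sr, both the across-period and down-group shifts push B's electron affinity up.
Na > B: this pair runs against the simple trend — see the exception note.
I > Na: the two effects oppose for this pair; the across-period effect wins (295 vs 53 kJ/mol).
Note the exception: Na has a higher electron affinity than B, contrary to the simple trend — B's ns²np¹ configuration gives only a small electron affinity — the sparsely filled np subshell binds an added electron weakly.
For reference (kJ/mol): B 27, Na 53, Sr 5, I 295.
So from highest to lowest: I > Na > B > Sr.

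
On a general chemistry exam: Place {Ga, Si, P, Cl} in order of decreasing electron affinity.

Cl, Si, P, Ga

Si is in period 3, group 14; P is in period 3, group 15; Cl is in period 3, group 17; Ga is in period 4, group 13.
Adding an electron releases more energy for atoms nearer the top right (short of the noble gases).
These span different periods and groups, so the two trends combine.
P > Ga: both effects reinforce here, so P is clearly the higher of the two.
Si > P: this pair runs against the simple trend — see the exception note.
Cl > Si: Cl lies to the right of Si in period 3, so the across-period effect alone puts Cl higher.
Note the exception: Si has a higher electron affinity than P, contrary to the simple trend — adding an electron to P's half-filled 3p³ is unfavourable, so Si (3p²) has the more exothermic EA.
Tabulated electron affinity (kJ/mol): Si 134, P 72, Cl 349, Ga 29.
So from highest to lowest: Cl > Si > P > Ga.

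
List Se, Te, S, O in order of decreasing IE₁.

O > S > Se > Te

Removing the outermost electron gets harder across a period and easier down a group.
All are in group 16, so first ionization energy increases up the group.
So from highest to lowest: O > S > Se > Te.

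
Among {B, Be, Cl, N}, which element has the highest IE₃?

Be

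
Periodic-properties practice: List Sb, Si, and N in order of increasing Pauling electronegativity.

N is in period 2, group 15; Si is in period 3, group 14; Sb is in period 5, group 15.
Electronegativity increases across a period and decreases down a group, tracking effective nuclear charge and atomic size.
Here both period and group differ, so the two effects have to be weighed against each other.
Sb > Si: the two effects oppose for this pair; the across-period effect wins (2.05 vs 1.90).
N > Sb: they share group 15; the group trend gives N the larger value.
Approximate values (Pauling): N 3.04, Si 1.90, Sb 2.05.
So from lowest to highest: Si < Sb < N.

Si < Sb < N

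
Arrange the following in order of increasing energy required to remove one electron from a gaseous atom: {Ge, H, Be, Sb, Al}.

Al < Ge < Sb < Be < H

H is in period 1, group 1; Be is in period 2, group 2; Al is in period 3, group 13; Ge is in period 4, group 14; Sb is in period 5, group 15.
Across a period the outer electron is held more tightly (higher IE₁); down a group it sits in a higher shell, more shielded, and comes off more easily.
These sit on a diagonal, where the across-period and down-group effects partly cancel.
Ge > Al: the two effects oppose for this pair; the across-period effect wins (762 vs 578 kJ/mol).
Sb > Ge: period and group pull opposite ways; the across-period shift dominates (831 vs 762 kJ/mol).
Be > Sb: the two effects oppose for this pair; the down-group effect wins (900 vs 831 kJ/mol).
H > Be: the two effects oppose for this pair; the down-group effect wins (1312 vs 900 kJ/mol).
Approximate values (kJ/mol): H 1312, Be 900, Al 578, Ge 762, Sb 831.
So from lowest to highest: Al < Ge < Sb < Be < H.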